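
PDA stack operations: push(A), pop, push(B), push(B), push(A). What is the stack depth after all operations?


Tracing stack operations:
  push(A) -> stack = [A], depth=1
  pop -> removed A, stack = [], depth=0
  push(B) -> stack = [B], depth=1
  push(B) -> stack = [B,B], depth=2
  push(A) -> stack = [B,B,A], depth=3
Final depth = 3

3


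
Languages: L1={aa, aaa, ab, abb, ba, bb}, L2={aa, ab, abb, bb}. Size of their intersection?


L1 = {aa, aaa, ab, abb, ba, bb}
L2 = {aa, ab, abb, bb}
Checking each string in L1 against L2:
  'aa': in L2? Yes
  'aaa': in L2? No
  'ab': in L2? Yes
  'abb': in L2? Yes
  'ba': in L2? No
  'bb': in L2? Yes
Intersection = {aa, ab, abb, bb}
|L1 ∩ L2| = 4

4


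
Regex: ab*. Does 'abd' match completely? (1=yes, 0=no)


Pattern: ab*
String: 'abd'
Pattern requires: exactly one 'a' followed by zero or more 'b's
First char is 'a' -> OK
Rest 'bd': all b's? No
Result: 0

0


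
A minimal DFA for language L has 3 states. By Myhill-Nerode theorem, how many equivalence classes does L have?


Myhill-Nerode theorem:
Number of equivalence classes = number of states in minimal DFA
Minimal DFA states = 3
Therefore equivalence classes = 3

3


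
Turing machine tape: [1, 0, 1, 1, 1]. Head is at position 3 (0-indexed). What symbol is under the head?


Tape: [1, 0, 1, 1, 1]
Positions: 0 1 2 3 4
Values:    1 0 1 1 1
Head at position 3
tape[3] = 1

1


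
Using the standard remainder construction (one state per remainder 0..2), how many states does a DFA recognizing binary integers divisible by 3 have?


Divisibility by 3 is tracked via the remainder mod 3: 0, 1, ..., 2
The construction assigns one state to each remainder
Number of remainders = 3

3


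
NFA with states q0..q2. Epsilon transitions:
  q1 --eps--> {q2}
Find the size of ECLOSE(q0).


Starting from q0
Initialize closure = {q0}
q0 has no outgoing epsilon transitions -> nothing to add
Final closure: {q0}
Size = 1

1


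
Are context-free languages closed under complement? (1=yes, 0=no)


CFL closure properties:
  Closed under: union, concatenation, Kleene star
  NOT closed under: intersection, complement
Operation 'complement' is in not-closed list -> No (not closed)

0


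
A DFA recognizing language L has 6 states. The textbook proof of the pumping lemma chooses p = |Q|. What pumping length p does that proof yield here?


Pumping lemma for regular languages (standard proof):
Take p = |Q|, the number of DFA states.
Any string of length >= |Q| passes through |Q|+1 states while reading its first |Q| symbols,
so by pigeonhole some state repeats, giving the loop that can be pumped.
Here |Q| = 6
Therefore the proof uses p = 6

6


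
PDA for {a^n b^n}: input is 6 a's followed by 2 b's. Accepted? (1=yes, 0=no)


Language requires equal numbers of a's and b's
PDA pushes for each 'a', pops for each 'b'
Number of a's = 6
Number of b's = 2
6 != 2 -> Reject

0


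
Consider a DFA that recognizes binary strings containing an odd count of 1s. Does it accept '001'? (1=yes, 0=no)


DFA has 2 states: q_even (start, accept=no) and q_odd
Processing string '001' character by character:
  Position 0: read '0', 1-count=0 -> q_even (no change)
  Position 1: read '0', 1-count=0 -> q_even (no change)
  Position 2: read '1', 1-count=1 -> q_odd
Final state: q_odd, total 1s = 1 (odd); the DFA requires an odd count -> accept

1


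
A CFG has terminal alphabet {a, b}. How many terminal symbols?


Terminal symbols: a, b
Counting each: a (#1), b (#2)
Total = 2

2


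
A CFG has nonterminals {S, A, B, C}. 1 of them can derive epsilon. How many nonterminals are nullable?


Nonterminals: {S, A, B, C}
A nonterminal is nullable if it can derive epsilon
Counting nullable nonterminals: 1
Total nullable = 1

1


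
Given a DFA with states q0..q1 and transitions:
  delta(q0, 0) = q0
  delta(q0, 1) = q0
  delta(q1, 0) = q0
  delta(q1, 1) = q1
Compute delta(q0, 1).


Looking up transition function:
delta(q0, 1) in the table
Row: q0, Column: 1
Result: q0

q0


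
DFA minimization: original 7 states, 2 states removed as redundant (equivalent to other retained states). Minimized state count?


Original DFA: 7 states
Redundant states removed: 2
Minimized states = original - removed
= 7 - 2
= 5

5


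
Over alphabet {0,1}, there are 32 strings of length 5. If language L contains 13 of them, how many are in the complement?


Alphabet: {0,1}
String length: 5
Total strings of length 5 = 2^5 = 32
Strings in L = 13
Complement = total - |L|
= 32 - 13
= 19

19


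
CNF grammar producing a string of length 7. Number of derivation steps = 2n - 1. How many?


Chomsky Normal Form derivation:
String length n = 7
Each step either:
  - Splits a nonterminal into two (n-1 such steps)
  - Converts a nonterminal to terminal (n such steps)
Total = (n-1) + n = 2n - 1
= 2(7) - 1
= 14 - 1
= 13

13


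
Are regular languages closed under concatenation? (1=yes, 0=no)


Regular languages are closed under:
- Union (DFA product construction)
- Intersection (DFA product construction)
- Complement (swap accept/reject states)
- Concatenation (NFA construction)
- Kleene star (NFA construction)
concatenation is in this list
Therefore: closed

1


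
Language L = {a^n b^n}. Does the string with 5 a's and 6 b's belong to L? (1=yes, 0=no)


Language requires equal numbers of a's and b's
PDA pushes for each 'a', pops for each 'b'
Number of a's = 5
Number of b's = 6
5 != 6 -> Reject

0


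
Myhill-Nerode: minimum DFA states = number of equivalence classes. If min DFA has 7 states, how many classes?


Myhill-Nerode theorem:
Number of equivalence classes = number of states in minimal DFA
Minimal DFA states = 7
Therefore equivalence classes = 7

7


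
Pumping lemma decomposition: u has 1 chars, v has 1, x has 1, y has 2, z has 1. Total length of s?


|s| = |u| + |v| + |x| + |y| + |z|
= 1 + 1 + 1 + 2 + 1
= 2 + 1 + 3
= 3 + 3
= 6

6


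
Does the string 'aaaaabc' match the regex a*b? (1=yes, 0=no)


Pattern: a*b
String: 'aaaaabc'
Pattern requires: zero or more 'a's followed by exactly one 'b'
Found 5 leading 'a's
Remaining: 'bc'
Remaining is not 'b' -> no match
Result: 0

0


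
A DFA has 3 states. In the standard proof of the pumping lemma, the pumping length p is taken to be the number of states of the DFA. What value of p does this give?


Pumping lemma for regular languages (standard proof):
Take p = |Q|, the number of DFA states.
Any string of length >= |Q| passes through |Q|+1 states while reading its first |Q| symbols,
so by pigeonhole some state repeats, giving the loop that can be pumped.
Here |Q| = 3
Therefore the proof uses p = 3

3


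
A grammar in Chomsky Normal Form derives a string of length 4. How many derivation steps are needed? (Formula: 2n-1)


Chomsky Normal Form derivation:
String length n = 4
Each step either:
  - Splits a nonterminal into two (n-1 such steps)
  - Converts a nonterminal to terminal (n such steps)
Total = (n-1) + n = 2n - 1
= 2(4) - 1
= 8 - 1
= 7

7


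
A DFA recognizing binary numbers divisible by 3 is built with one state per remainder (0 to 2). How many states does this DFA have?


Divisibility by 3 is tracked via the remainder mod 3: 0, 1, ..., 2
The construction assigns one state to each remainder
Number of remainders = 3

3


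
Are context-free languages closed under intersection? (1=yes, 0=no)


CFL closure properties:
  Closed under: union, concatenation, Kleene star
  NOT closed under: intersection, complement
Operation 'intersection' is in not-closed list -> No (not closed)

0


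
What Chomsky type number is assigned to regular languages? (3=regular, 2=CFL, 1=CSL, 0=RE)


Chomsky hierarchy levels:
  Type 3: Regular (DFA/NFA/regex)
  Type 2: Context-free (PDA)
  Type 1: Context-sensitive
  Type 0: Recursively enumerable (TM)
'regular' corresponds to Type 3

3


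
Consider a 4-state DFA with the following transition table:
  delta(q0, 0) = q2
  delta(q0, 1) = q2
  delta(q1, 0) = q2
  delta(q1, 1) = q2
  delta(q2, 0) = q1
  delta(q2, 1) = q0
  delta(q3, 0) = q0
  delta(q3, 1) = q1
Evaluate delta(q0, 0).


Looking up transition function:
delta(q0, 0) in the table
Row: q0, Column: 0
Result: q2

q2


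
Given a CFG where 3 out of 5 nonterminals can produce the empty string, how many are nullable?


Nonterminals: {S, A, B, C, D}
A nonterminal is nullable if it can derive epsilon
Counting nullable nonterminals: 3
Total nullable = 3

3


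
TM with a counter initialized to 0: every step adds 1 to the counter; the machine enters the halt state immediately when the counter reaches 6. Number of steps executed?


Counter starts at 0. Counting sequence:
  Step 1: counter = 1
  Step 2: counter = 2
  Step 3: counter = 3
  Step 4: counter = 4
  Step 5: counter = 5
  Step 6: counter = 6
Counter reached 6 -> halt
Total steps = 6

6


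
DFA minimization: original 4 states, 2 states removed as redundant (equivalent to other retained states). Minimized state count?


Original DFA: 4 states
Redundant states removed: 2
Minimized states = original - removed
= 4 - 2
= 2

2


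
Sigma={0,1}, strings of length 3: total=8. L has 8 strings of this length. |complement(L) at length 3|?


Alphabet: {0,1}
String length: 3
Total strings of length 3 = 2^3 = 8
Strings in L = 8
Complement = total - |L|
= 8 - 8
= 0

0


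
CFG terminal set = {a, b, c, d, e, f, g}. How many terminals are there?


Terminal symbols: a, b, c, d, e, f, g
Counting each: a (#1), b (#2), c (#3), d (#4), e (#5), f (#6), g (#7)
Total = 7

7


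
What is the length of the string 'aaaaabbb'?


String: 'aaaaabbb'
Counting characters:
  'a' appears 5 time(s)
  'b' appears 3 time(s)
Total length = 5 + 3 = 8

8


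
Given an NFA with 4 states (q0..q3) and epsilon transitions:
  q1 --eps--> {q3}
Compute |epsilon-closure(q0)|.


Starting from q0
Initialize closure = {q0}
q0 has no outgoing epsilon transitions -> nothing to add
Final closure: {q0}
Size = 1

1


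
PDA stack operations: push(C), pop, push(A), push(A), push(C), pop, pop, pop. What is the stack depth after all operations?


Tracing stack operations:
  push(C) -> stack = [C], depth=1
  pop -> removed C, stack = [], depth=0
  push(A) -> stack = [A], depth=1
  push(A) -> stack = [A,A], depth=2
  push(C) -> stack = [A,A,C], depth=3
  pop -> removed C, stack = [A,A], depth=2
  pop -> removed A, stack = [A], depth=1
  pop -> removed A, stack = [], depth=0
Final depth = 0

0


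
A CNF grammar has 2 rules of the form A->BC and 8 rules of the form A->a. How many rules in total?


CNF allows two rule forms:
  A -> BC (binary): 2 rules
  A -> a (terminal): 8 rules
Total = 2 + 8 = 10

10


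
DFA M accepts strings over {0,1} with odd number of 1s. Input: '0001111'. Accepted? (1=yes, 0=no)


DFA has 2 states: q_even (start, accept=no) and q_odd
Processing string '0001111' character by character:
  Position 0: read '0', 1-count=0 -> q_even (no change)
  Position 1: read '0', 1-count=0 -> q_even (no change)
  Position 2: read '0', 1-count=0 -> q_even (no change)
  Position 3: read '1', 1-count=1 -> q_odd
  Position 4: read '1', 1-count=2 -> q_even
  Position 5: read '1', 1-count=3 -> q_odd
  Position 6: read '1', 1-count=4 -> q_even
Final state: q_even, total 1s = 4 (even); the DFA requires an odd count -> reject

0


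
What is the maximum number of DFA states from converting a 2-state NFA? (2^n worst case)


NFA has 2 states
Subset construction: each DFA state = subset of NFA states
Maximum subsets = 2^2
2^2 = 4

4


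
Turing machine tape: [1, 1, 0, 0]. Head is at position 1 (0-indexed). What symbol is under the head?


Tape: [1, 1, 0, 0]
Positions: 0 1 2 3
Values:    1 1 0 0
Head at position 1
tape[1] = 1

1


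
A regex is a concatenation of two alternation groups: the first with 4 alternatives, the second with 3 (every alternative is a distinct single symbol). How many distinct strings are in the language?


First group: 4 alternatives
Second group: 3 alternatives
Concatenation: each choice from group 1 pairs with each from group 2
Total = 4 x 3 = 12

12


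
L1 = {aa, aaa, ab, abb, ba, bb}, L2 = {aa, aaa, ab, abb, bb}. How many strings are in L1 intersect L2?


L1 = {aa, aaa, ab, abb, ba, bb}
L2 = {aa, aaa, ab, abb, bb}
Checking each string in L1 against L2:
  'aa': in L2? Yes
  'aaa': in L2? Yes
  'ab': in L2? Yes
  'abb': in L2? Yes
  'ba': in L2? No
  'bb': in L2? Yes
Intersection = {aa, aaa, ab, abb, bb}
|L1 ∩ L2| = 5

5


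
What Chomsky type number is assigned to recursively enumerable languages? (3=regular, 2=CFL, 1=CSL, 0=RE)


Chomsky hierarchy levels:
  Type 3: Regular (DFA/NFA/regex)
  Type 2: Context-free (PDA)
  Type 1: Context-sensitive
  Type 0: Recursively enumerable (TM)
'recursively enumerable' corresponds to Type 0

0


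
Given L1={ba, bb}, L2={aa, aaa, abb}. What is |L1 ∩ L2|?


L1 = {ba, bb}
L2 = {aa, aaa, abb}
Checking each string in L1 against L2:
  'ba': in L2? No
  'bb': in L2? No
Intersection = {}
|L1 ∩ L2| = 0

0


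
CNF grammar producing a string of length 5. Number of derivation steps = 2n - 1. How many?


Chomsky Normal Form derivation:
String length n = 5
Each step either:
  - Splits a nonterminal into two (n-1 such steps)
  - Converts a nonterminal to terminal (n such steps)
Total = (n-1) + n = 2n - 1
= 2(5) - 1
= 10 - 1
= 9

9


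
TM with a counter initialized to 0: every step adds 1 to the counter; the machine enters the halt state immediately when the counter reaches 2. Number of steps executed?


Counter starts at 0. Counting sequence:
  Step 1: counter = 1
  Step 2: counter = 2
Counter reached 2 -> halt
Total steps = 2

2


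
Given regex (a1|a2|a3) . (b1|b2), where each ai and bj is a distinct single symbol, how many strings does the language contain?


First group: 3 alternatives
Second group: 2 alternatives
Concatenation: each choice from group 1 pairs with each from group 2
Total = 3 x 2 = 6

6


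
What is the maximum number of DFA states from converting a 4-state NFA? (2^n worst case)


NFA has 4 states
Subset construction: each DFA state = subset of NFA states
Maximum subsets = 2^4
2^4 = 16

16


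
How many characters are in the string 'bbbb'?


String: 'bbbb'
Counting characters:
  'b' appears 4 time(s)
Total length = 0 + 4 = 4

4


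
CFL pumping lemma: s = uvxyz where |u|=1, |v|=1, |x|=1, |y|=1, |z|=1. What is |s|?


|s| = |u| + |v| + |x| + |y| + |z|
= 1 + 1 + 1 + 1 + 1
= 2 + 1 + 2
= 3 + 2
= 5

5


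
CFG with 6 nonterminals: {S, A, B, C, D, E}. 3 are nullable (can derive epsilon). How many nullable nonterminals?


Nonterminals: {S, A, B, C, D, E}
A nonterminal is nullable if it can derive epsilon
Counting nullable nonterminals: 3
Total nullable = 3

3


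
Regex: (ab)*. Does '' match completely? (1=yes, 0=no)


Pattern: (ab)*
String: ''
Pattern requires: zero or more repetitions of 'ab'
Pairs: []
All pairs are 'ab'? Yes
Result: 1

1


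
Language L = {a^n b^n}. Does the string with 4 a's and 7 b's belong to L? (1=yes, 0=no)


Language requires equal numbers of a's and b's
PDA pushes for each 'a', pops for each 'b'
Number of a's = 4
Number of b's = 7
4 != 7 -> Reject

0


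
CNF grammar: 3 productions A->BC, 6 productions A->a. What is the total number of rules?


CNF allows two rule forms:
  A -> BC (binary): 3 rules
  A -> a (terminal): 6 rules
Total = 3 + 6 = 9

9


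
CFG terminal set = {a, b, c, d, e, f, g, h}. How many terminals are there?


Terminal symbols: a, b, c, d, e, f, g, h
Counting each: a (#1), b (#2), c (#3), d (#4), e (#5), f (#6), g (#7), h (#8)
Total = 8

8


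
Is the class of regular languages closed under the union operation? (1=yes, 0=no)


Regular languages are closed under:
- Union (DFA product construction)
- Intersection (DFA product construction)
- Complement (swap accept/reject states)
- Concatenation (NFA construction)
- Kleene star (NFA construction)
union is in this list
Therefore: closed

1


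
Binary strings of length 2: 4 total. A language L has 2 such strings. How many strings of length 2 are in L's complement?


Alphabet: {0,1}
String length: 2
Total strings of length 2 = 2^2 = 4
Strings in L = 2
Complement = total - |L|
= 4 - 2
= 2

2


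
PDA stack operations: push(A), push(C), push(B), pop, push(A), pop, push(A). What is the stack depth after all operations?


Tracing stack operations:
  push(A) -> stack = [A], depth=1
  push(C) -> stack = [A,C], depth=2
  push(B) -> stack = [A,C,B], depth=3
  pop -> removed B, stack = [A,C], depth=2
  push(A) -> stack = [A,C,A], depth=3
  pop -> removed A, stack = [A,C], depth=2
  push(A) -> stack = [A,C,A], depth=3
Final depth = 3

3


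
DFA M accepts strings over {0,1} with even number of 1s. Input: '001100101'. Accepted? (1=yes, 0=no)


DFA has 2 states: q_even (start, accept=yes) and q_odd
Processing string '001100101' character by character:
  Position 0: read '0', 1-count=0 -> q_even (no change)
  Position 1: read '0', 1-count=0 -> q_even (no change)
  Position 2: read '1', 1-count=1 -> q_odd
  Position 3: read '1', 1-count=2 -> q_even
  Position 4: read '0', 1-count=2 -> q_even (no change)
  Position 5: read '0', 1-count=2 -> q_even (no change)
  Position 6: read '1', 1-count=3 -> q_odd
  Position 7: read '0', 1-count=3 -> q_odd (no change)
  Position 8: read '1', 1-count=4 -> q_even
Final state: q_even, total 1s = 4 (even); the DFA requires an even count -> accept

1


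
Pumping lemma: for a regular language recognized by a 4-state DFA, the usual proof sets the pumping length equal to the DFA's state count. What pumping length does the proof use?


Pumping lemma for regular languages (standard proof):
Take p = |Q|, the number of DFA states.
Any string of length >= |Q| passes through |Q|+1 states while reading its first |Q| symbols,
so by pigeonhole some state repeats, giving the loop that can be pumped.
Here |Q| = 4
Therefore the proof uses p = 4

4


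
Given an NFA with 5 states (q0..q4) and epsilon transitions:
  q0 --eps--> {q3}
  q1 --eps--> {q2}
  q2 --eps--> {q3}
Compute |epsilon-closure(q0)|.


Starting from q0
Initialize closure = {q0}
Follow epsilon from q0 -> add q3
Final closure: {q0, q3}
Size = 2

2


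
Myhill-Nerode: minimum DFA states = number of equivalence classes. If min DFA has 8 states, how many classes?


Myhill-Nerode theorem:
Number of equivalence classes = number of states in minimal DFA
Minimal DFA states = 8
Therefore equivalence classes = 8

8


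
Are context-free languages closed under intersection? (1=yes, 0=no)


CFL closure properties:
  Closed under: union, concatenation, Kleene star
  NOT closed under: intersection, complement
Operation 'intersection' is in not-closed list -> No (not closed)

0


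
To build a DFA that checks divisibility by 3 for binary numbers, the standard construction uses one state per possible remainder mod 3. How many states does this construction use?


Divisibility by 3 is tracked via the remainder mod 3: 0, 1, ..., 2
The construction assigns one state to each remainder
Number of remainders = 3

3


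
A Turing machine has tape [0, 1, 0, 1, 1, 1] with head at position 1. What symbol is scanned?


Tape: [0, 1, 0, 1, 1, 1]
Positions: 0 1 2 3 4 5
Values:    0 1 0 1 1 1
Head at position 1
tape[1] = 1

1


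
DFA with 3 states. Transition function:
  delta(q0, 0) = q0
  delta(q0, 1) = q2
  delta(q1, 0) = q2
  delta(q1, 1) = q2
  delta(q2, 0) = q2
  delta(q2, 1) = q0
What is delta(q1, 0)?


Looking up transition function:
delta(q1, 0) in the table
Row: q1, Column: 0
Result: q2

q2


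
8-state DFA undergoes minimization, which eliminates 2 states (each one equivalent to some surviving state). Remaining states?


Original DFA: 8 states
Redundant states removed: 2
Minimized states = original - removed
= 8 - 2
= 6

6


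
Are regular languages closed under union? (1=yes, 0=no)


Regular languages are closed under all standard operations:
- Union: Yes (product construction)
- Intersection: Yes (product construction)
- Complement: Yes (swap accept/reject)
- Concatenation: Yes (NFA construction)
Operation: union -> Closed

1


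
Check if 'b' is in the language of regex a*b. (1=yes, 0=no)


Pattern: a*b
String: 'b'
Pattern requires: zero or more 'a's followed by exactly one 'b'
Found 0 leading 'a's
Remaining: 'b'
Remaining is exactly 'b' -> match
Result: 1

1


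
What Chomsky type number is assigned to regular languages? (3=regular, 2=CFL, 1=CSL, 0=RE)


Chomsky hierarchy levels:
  Type 3: Regular (DFA/NFA/regex)
  Type 2: Context-free (PDA)
  Type 1: Context-sensitive
  Type 0: Recursively enumerable (TM)
'regular' corresponds to Type 3

3


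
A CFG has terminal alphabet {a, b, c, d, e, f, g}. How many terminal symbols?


Terminal symbols: a, b, c, d, e, f, g
Counting each: a (#1), b (#2), c (#3), d (#4), e (#5), f (#6), g (#7)
Total = 7

7


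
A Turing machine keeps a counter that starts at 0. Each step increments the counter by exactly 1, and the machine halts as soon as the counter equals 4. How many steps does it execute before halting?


Counter starts at 0. Counting sequence:
  Step 1: counter = 1
  Step 2: counter = 2
  Step 3: counter = 3
  Step 4: counter = 4
Counter reached 4 -> halt
Total steps = 4

4


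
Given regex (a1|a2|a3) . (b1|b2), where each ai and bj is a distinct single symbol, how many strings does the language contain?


First group: 3 alternatives
Second group: 2 alternatives
Concatenation: each choice from group 1 pairs with each from group 2
Total = 3 x 2 = 6

6


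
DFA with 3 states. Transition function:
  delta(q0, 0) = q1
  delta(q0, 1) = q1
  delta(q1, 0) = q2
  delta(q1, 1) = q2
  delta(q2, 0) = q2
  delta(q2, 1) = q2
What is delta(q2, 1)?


Looking up transition function:
delta(q2, 1) in the table
Row: q2, Column: 1
Result: q2

q2


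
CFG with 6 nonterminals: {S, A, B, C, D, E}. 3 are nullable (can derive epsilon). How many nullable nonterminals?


Nonterminals: {S, A, B, C, D, E}
A nonterminal is nullable if it can derive epsilon
Counting nullable nonterminals: 3
Total nullable = 3

3


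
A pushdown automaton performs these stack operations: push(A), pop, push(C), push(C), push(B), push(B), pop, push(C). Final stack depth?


Tracing stack operations:
  push(A) -> stack = [A], depth=1
  pop -> removed A, stack = [], depth=0
  push(C) -> stack = [C], depth=1
  push(C) -> stack = [C,C], depth=2
  push(B) -> stack = [C,C,B], depth=3
  push(B) -> stack = [C,C,B,B], depth=4
  pop -> removed B, stack = [C,C,B], depth=3
  push(C) -> stack = [C,C,B,C], depth=4
Final depth = 4

4


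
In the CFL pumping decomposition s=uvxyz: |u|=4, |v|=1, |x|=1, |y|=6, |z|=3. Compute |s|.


|s| = |u| + |v| + |x| + |y| + |z|
= 4 + 1 + 1 + 6 + 3
= 5 + 1 + 9
= 6 + 9
= 15

15


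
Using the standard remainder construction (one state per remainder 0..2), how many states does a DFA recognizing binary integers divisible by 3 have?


Divisibility by 3 is tracked via the remainder mod 3: 0, 1, ..., 2
The construction assigns one state to each remainder
Number of remainders = 3

3


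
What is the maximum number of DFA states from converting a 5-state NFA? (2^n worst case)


NFA has 5 states
Subset construction: each DFA state = subset of NFA states
Maximum subsets = 2^5
2^5 = 32

32


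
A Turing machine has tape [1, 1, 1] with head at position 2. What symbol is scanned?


Tape: [1, 1, 1]
Positions: 0 1 2
Values:    1 1 1
Head at position 2
tape[2] = 1

1


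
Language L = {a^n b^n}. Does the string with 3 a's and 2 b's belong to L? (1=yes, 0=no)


Language requires equal numbers of a's and b's
PDA pushes for each 'a', pops for each 'b'
Number of a's = 3
Number of b's = 2
3 != 2 -> Reject

0


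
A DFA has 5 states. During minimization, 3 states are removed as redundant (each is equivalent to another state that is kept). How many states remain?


Original DFA: 5 states
Redundant states removed: 3
Minimized states = original - removed
= 5 - 3
= 2

2


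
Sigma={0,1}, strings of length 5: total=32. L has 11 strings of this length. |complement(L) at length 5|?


Alphabet: {0,1}
String length: 5
Total strings of length 5 = 2^5 = 32
Strings in L = 11
Complement = total - |L|
= 32 - 11
= 21

21


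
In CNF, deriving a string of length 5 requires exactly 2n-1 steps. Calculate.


Chomsky Normal Form derivation:
String length n = 5
Each step either:
  - Splits a nonterminal into two (n-1 such steps)
  - Converts a nonterminal to terminal (n such steps)
Total = (n-1) + n = 2n - 1
= 2(5) - 1
= 10 - 1
= 9

9


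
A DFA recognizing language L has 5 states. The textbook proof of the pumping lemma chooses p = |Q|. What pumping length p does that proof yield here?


Pumping lemma for regular languages (standard proof):
Take p = |Q|, the number of DFA states.
Any string of length >= |Q| passes through |Q|+1 states while reading its first |Q| symbols,
so by pigeonhole some state repeats, giving the loop that can be pumped.
Here |Q| = 5
Therefore the proof uses p = 5

5


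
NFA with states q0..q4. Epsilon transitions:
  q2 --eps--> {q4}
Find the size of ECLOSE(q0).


Starting from q0
Initialize closure = {q0}
q0 has no outgoing epsilon transitions -> nothing to add
Final closure: {q0}
Size = 1

1


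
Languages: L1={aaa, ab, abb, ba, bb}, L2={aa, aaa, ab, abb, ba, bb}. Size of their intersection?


L1 = {aaa, ab, abb, ba, bb}
L2 = {aa, aaa, ab, abb, ba, bb}
Checking each string in L1 against L2:
  'aaa': in L2? Yes
  'ab': in L2? Yes
  'abb': in L2? Yes
  'ba': in L2? Yes
  'bb': in L2? Yes
Intersection = {aaa, ab, abb, ba, bb}
|L1 ∩ L2| = 5

5


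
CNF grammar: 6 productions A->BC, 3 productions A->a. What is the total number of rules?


CNF allows two rule forms:
  A -> BC (binary): 6 rules
  A -> a (terminal): 3 rules
Total = 6 + 3 = 9

9


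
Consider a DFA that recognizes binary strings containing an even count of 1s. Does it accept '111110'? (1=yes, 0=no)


DFA has 2 states: q_even (start, accept=yes) and q_odd
Processing string '111110' character by character:
  Position 0: read '1', 1-count=1 -> q_odd
  Position 1: read '1', 1-count=2 -> q_even
  Position 2: read '1', 1-count=3 -> q_odd
  Position 3: read '1', 1-count=4 -> q_even
  Position 4: read '1', 1-count=5 -> q_odd
  Position 5: read '0', 1-count=5 -> q_odd (no change)
Final state: q_odd, total 1s = 5 (odd); the DFA requires an even count -> reject

0


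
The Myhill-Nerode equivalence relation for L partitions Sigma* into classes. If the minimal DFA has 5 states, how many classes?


Myhill-Nerode theorem:
Number of equivalence classes = number of states in minimal DFA
Minimal DFA states = 5
Therefore equivalence classes = 5

5


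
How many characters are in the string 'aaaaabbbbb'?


String: 'aaaaabbbbb'
Counting characters:
  'a' appears 5 time(s)
  'b' appears 5 time(s)
Total length = 5 + 5 = 10

10


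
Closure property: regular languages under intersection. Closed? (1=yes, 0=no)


Regular languages are closed under:
- Union (DFA product construction)
- Intersection (DFA product construction)
- Complement (swap accept/reject states)
- Concatenation (NFA construction)
- Kleene star (NFA construction)
intersection is in this list
Therefore: closed

1


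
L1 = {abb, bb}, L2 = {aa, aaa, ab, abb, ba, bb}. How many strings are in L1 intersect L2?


L1 = {abb, bb}
L2 = {aa, aaa, ab, abb, ba, bb}
Checking each string in L1 against L2:
  'abb': in L2? Yes
  'bb': in L2? Yes
Intersection = {abb, bb}
|L1 ∩ L2| = 2

2


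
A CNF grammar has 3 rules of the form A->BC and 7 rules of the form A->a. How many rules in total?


CNF allows two rule forms:
  A -> BC (binary): 3 rules
  A -> a (terminal): 7 rules
Total = 3 + 7 = 10

10


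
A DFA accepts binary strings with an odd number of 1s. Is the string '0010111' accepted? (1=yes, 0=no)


DFA has 2 states: q_even (start, accept=no) and q_odd
Processing string '0010111' character by character:
  Position 0: read '0', 1-count=0 -> q_even (no change)
  Position 1: read '0', 1-count=0 -> q_even (no change)
  Position 2: read '1', 1-count=1 -> q_odd
  Position 3: read '0', 1-count=1 -> q_odd (no change)
  Position 4: read '1', 1-count=2 -> q_even
  Position 5: read '1', 1-count=3 -> q_odd
  Position 6: read '1', 1-count=4 -> q_even
Final state: q_even, total 1s = 4 (even); the DFA requires an odd count -> reject

0


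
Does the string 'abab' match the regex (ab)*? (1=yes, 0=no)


Pattern: (ab)*
String: 'abab'
Pattern requires: zero or more repetitions of 'ab'
Pairs: ['ab', 'ab']
All pairs are 'ab'? Yes
Result: 1

1


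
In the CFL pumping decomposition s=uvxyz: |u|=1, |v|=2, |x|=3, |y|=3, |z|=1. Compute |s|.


|s| = |u| + |v| + |x| + |y| + |z|
= 1 + 2 + 3 + 3 + 1
= 3 + 3 + 4
= 6 + 4
= 10

10


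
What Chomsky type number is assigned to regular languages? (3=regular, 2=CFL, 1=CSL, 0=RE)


Chomsky hierarchy levels:
  Type 3: Regular (DFA/NFA/regex)
  Type 2: Context-free (PDA)
  Type 1: Context-sensitive
  Type 0: Recursively enumerable (TM)
'regular' corresponds to Type 3

3


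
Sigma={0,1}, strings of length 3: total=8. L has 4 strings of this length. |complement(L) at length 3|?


Alphabet: {0,1}
String length: 3
Total strings of length 3 = 2^3 = 8
Strings in L = 4
Complement = total - |L|
= 8 - 4
= 4

4


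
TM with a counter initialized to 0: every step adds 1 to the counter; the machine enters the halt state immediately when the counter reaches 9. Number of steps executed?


Counter starts at 0. Counting sequence:
  Step 1: counter = 1
  Step 2: counter = 2
  Step 3: counter = 3
  Step 4: counter = 4
  Step 5: counter = 5
  Step 6: counter = 6
  ...
  Step 9: counter = 9
Counter reached 9 -> halt
Total steps = 9

9


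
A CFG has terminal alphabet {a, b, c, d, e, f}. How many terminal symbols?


Terminal symbols: a, b, c, d, e, f
Counting each: a (#1), b (#2), c (#3), d (#4), e (#5), f (#6)
Total = 6

6


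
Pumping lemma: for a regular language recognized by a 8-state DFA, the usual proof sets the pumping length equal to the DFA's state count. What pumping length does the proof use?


Pumping lemma for regular languages (standard proof):
Take p = |Q|, the number of DFA states.
Any string of length >= |Q| passes through |Q|+1 states while reading its first |Q| symbols,
so by pigeonhole some state repeats, giving the loop that can be pumped.
Here |Q| = 8
Therefore the proof uses p = 8

8


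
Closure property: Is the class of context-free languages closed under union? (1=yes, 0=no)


CFL closure properties:
  Closed under: union, concatenation, Kleene star
  NOT closed under: intersection, complement
Operation 'union' is in closed list -> Yes (closed)

1


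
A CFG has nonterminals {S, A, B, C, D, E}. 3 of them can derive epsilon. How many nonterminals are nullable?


Nonterminals: {S, A, B, C, D, E}
A nonterminal is nullable if it can derive epsilon
Counting nullable nonterminals: 3
Total nullable = 3

3


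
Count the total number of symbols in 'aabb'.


String: 'aabb'
Counting characters:
  'a' appears 2 time(s)
  'b' appears 2 time(s)
Total length = 2 + 2 = 4

4


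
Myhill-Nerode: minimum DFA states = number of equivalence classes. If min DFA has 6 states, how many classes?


Myhill-Nerode theorem:
Number of equivalence classes = number of states in minimal DFA
Minimal DFA states = 6
Therefore equivalence classes = 6

6


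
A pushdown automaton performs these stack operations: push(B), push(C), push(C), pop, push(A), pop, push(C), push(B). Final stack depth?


Tracing stack operations:
  push(B) -> stack = [B], depth=1
  push(C) -> stack = [B,C], depth=2
  push(C) -> stack = [B,C,C], depth=3
  pop -> removed C, stack = [B,C], depth=2
  push(A) -> stack = [B,C,A], depth=3
  pop -> removed A, stack = [B,C], depth=2
  push(C) -> stack = [B,C,C], depth=3
  push(B) -> stack = [B,C,C,B], depth=4
Final depth = 4

4


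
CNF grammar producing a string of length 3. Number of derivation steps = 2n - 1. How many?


Chomsky Normal Form derivation:
String length n = 3
Each step either:
  - Splits a nonterminal into two (n-1 such steps)
  - Converts a nonterminal to terminal (n such steps)
Total = (n-1) + n = 2n - 1
= 2(3) - 1
= 6 - 1
= 5

5


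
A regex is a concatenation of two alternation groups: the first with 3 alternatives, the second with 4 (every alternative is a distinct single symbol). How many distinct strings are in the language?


First group: 3 alternatives
Second group: 4 alternatives
Concatenation: each choice from group 1 pairs with each from group 2
Total = 3 x 4 = 12

12


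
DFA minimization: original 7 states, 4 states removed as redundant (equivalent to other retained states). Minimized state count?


Original DFA: 7 states
Redundant states removed: 4
Minimized states = original - removed
= 7 - 4
= 3

3


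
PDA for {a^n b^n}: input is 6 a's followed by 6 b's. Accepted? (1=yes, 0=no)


Language requires equal numbers of a's and b's
PDA pushes for each 'a', pops for each 'b'
Number of a's = 6
Number of b's = 6
6 == 6 -> Accept

1


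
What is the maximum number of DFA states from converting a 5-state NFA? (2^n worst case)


NFA has 5 states
Subset construction: each DFA state = subset of NFA states
Maximum subsets = 2^5
2^5 = 32

32


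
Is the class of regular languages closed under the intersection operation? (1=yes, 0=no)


Regular languages are closed under:
- Union (DFA product construction)
- Intersection (DFA product construction)
- Complement (swap accept/reject states)
- Concatenation (NFA construction)
- Kleene star (NFA construction)
intersection is in this list
Therefore: closed

1


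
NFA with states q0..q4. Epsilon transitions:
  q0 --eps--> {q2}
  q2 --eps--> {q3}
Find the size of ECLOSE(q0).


Starting from q0
Initialize closure = {q0}
Follow epsilon from q0 -> add q2
Follow epsilon from q2 -> add q3
Final closure: {q0, q2, q3}
Size = 3

3


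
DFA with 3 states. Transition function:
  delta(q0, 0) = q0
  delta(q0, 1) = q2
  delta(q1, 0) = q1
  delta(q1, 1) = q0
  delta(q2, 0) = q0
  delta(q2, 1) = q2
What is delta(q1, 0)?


Looking up transition function:
delta(q1, 0) in the table
Row: q1, Column: 0
Result: q1

q1


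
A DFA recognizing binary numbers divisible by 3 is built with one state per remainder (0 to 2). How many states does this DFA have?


Divisibility by 3 is tracked via the remainder mod 3: 0, 1, ..., 2
The construction assigns one state to each remainder
Number of remainders = 3

3


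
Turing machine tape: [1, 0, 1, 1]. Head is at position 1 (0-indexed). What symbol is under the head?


Tape: [1, 0, 1, 1]
Positions: 0 1 2 3
Values:    1 0 1 1
Head at position 1
tape[1] = 0

0


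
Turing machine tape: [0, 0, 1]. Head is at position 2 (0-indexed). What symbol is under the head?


Tape: [0, 0, 1]
Positions: 0 1 2
Values:    0 0 1
Head at position 2
tape[2] = 1

1


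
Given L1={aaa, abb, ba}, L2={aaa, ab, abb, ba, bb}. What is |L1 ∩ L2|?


L1 = {aaa, abb, ba}
L2 = {aaa, ab, abb, ba, bb}
Checking each string in L1 against L2:
  'aaa': in L2? Yes
  'abb': in L2? Yes
  'ba': in L2? Yes
Intersection = {aaa, abb, ba}
|L1 ∩ L2| = 3

3


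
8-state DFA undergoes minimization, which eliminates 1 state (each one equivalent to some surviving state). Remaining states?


Original DFA: 8 states
Redundant states removed: 1
Minimized states = original - removed
= 8 - 1
= 7

7


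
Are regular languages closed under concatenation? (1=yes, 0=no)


Regular languages are closed under:
- Union (DFA product construction)
- Intersection (DFA product construction)
- Complement (swap accept/reject states)
- Concatenation (NFA construction)
- Kleene star (NFA construction)
concatenation is in this list
Therefore: closed

1


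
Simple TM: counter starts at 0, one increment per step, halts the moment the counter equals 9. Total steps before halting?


Counter starts at 0. Counting sequence:
  Step 1: counter = 1
  Step 2: counter = 2
  Step 3: counter = 3
  Step 4: counter = 4
  Step 5: counter = 5
  Step 6: counter = 6
  ...
  Step 9: counter = 9
Counter reached 9 -> halt
Total steps = 9

9


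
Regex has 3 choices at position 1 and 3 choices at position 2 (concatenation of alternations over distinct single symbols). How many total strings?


First group: 3 alternatives
Second group: 3 alternatives
Concatenation: each choice from group 1 pairs with each from group 2
Total = 3 x 3 = 9

9


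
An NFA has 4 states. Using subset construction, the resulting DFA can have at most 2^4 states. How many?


NFA has 4 states
Subset construction: each DFA state = subset of NFA states
Maximum subsets = 2^4
2^4 = 16

16


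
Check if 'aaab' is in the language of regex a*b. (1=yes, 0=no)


Pattern: a*b
String: 'aaab'
Pattern requires: zero or more 'a's followed by exactly one 'b'
Found 3 leading 'a's
Remaining: 'b'
Remaining is exactly 'b' -> match
Result: 1

1


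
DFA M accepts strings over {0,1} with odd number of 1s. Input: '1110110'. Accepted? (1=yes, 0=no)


DFA has 2 states: q_even (start, accept=no) and q_odd
Processing string '1110110' character by character:
  Position 0: read '1', 1-count=1 -> q_odd
  Position 1: read '1', 1-count=2 -> q_even
  Position 2: read '1', 1-count=3 -> q_odd
  Position 3: read '0', 1-count=3 -> q_odd (no change)
  Position 4: read '1', 1-count=4 -> q_even
  Position 5: read '1', 1-count=5 -> q_odd
  Position 6: read '0', 1-count=5 -> q_odd (no change)
Final state: q_odd, total 1s = 5 (odd); the DFA requires an odd count -> accept

1


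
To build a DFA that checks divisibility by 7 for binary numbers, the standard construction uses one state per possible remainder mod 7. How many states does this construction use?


Divisibility by 7 is tracked via the remainder mod 7: 0, 1, ..., 6
The construction assigns one state to each remainder
Number of remainders = 7

7


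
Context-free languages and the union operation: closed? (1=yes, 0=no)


CFL closure properties:
  Closed under: union, concatenation, Kleene star
  NOT closed under: intersection, complement
Operation 'union' is in closed list -> Yes (closed)

1


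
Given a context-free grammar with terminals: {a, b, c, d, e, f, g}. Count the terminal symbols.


Terminal symbols: a, b, c, d, e, f, g
Counting each: a (#1), b (#2), c (#3), d (#4), e (#5), f (#6), g (#7)
Total = 7

7


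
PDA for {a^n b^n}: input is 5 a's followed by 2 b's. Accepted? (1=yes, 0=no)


Language requires equal numbers of a's and b's
PDA pushes for each 'a', pops for each 'b'
Number of a's = 5
Number of b's = 2
5 != 2 -> Reject

0


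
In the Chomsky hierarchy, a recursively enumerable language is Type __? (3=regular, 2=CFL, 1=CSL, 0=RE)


Chomsky hierarchy levels:
  Type 3: Regular (DFA/NFA/regex)
  Type 2: Context-free (PDA)
  Type 1: Context-sensitive
  Type 0: Recursively enumerable (TM)
'recursively enumerable' corresponds to Type 0

0


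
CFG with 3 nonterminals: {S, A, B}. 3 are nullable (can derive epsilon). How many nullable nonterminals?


Nonterminals: {S, A, B}
A nonterminal is nullable if it can derive epsilon
Counting nullable nonterminals: 3
Total nullable = 3

3


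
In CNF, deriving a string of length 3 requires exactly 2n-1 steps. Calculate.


Chomsky Normal Form derivation:
String length n = 3
Each step either:
  - Splits a nonterminal into two (n-1 such steps)
  - Converts a nonterminal to terminal (n such steps)
Total = (n-1) + n = 2n - 1
= 2(3) - 1
= 6 - 1
= 5

5


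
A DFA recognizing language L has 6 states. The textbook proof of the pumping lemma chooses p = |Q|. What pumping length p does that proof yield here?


Pumping lemma for regular languages (standard proof):
Take p = |Q|, the number of DFA states.
Any string of length >= |Q| passes through |Q|+1 states while reading its first |Q| symbols,
so by pigeonhole some state repeats, giving the loop that can be pumped.
Here |Q| = 6
Therefore the proof uses p = 6

6
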